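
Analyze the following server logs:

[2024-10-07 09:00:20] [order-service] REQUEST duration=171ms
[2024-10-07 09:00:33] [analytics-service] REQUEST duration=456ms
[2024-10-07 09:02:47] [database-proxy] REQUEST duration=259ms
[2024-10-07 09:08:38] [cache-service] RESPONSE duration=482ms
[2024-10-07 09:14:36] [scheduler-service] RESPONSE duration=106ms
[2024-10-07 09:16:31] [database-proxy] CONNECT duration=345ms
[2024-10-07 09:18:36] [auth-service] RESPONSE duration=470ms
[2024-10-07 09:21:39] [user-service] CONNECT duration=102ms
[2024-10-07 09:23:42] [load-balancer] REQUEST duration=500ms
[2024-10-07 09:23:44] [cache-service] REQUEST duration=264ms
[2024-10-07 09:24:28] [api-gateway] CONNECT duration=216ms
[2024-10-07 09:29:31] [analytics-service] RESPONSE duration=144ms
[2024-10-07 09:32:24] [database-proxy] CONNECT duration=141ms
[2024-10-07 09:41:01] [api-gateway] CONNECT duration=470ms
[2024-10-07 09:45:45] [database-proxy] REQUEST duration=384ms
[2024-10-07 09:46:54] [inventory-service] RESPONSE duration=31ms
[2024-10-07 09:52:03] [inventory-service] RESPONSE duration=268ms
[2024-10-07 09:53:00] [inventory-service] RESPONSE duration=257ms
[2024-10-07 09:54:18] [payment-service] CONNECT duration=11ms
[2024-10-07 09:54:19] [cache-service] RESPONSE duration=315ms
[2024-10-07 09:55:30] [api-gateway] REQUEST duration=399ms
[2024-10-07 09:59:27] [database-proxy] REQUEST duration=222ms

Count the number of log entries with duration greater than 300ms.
9

To count timeouts:

1. Threshold: 300ms
2. Extract duration from each log entry
3. Count entries where duration > 300
4. Timeout count: 9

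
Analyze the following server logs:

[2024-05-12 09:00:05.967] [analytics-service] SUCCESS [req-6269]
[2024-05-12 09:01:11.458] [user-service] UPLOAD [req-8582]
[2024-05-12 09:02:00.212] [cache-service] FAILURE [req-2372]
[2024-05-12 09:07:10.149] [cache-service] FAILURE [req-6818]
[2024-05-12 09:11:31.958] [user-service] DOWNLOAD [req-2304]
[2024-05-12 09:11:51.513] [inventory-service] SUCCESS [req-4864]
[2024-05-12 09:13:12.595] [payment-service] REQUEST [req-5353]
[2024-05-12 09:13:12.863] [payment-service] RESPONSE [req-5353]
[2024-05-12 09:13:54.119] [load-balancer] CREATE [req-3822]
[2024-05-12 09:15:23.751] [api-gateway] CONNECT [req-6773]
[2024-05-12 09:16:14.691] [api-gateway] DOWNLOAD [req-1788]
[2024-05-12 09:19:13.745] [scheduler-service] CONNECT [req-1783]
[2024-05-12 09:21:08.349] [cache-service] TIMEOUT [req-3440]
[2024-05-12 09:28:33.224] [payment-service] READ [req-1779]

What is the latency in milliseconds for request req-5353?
268

To calculate latency:

1. Find REQUEST with id req-5353: 2024-05-12 09:13:12.595
2. Find RESPONSE with id req-5353: 2024-05-12 09:13:12.863
3. Latency: 2024-05-12 09:13:12.863 - 2024-05-12 09:13:12.595 = 268ms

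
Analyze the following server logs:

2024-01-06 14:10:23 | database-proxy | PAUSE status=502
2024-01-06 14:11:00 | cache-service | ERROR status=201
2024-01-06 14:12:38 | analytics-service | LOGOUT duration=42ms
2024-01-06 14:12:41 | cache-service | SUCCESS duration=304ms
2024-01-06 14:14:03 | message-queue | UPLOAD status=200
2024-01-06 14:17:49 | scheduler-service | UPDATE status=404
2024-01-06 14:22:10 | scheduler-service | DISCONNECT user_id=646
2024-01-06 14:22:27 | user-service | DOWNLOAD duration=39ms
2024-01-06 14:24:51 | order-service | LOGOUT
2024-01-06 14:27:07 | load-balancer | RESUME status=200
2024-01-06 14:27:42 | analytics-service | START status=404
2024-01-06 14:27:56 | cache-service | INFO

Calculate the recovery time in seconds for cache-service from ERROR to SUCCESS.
101

To calculate recovery time:

1. Find ERROR event for cache-service: 2024-01-06 14:11:00
2. Find next SUCCESS event for cache-service: 2024-01-06 14:12:41
3. Recovery time: 2024-01-06 14:12:41 - 2024-01-06 14:11:00 = 101 seconds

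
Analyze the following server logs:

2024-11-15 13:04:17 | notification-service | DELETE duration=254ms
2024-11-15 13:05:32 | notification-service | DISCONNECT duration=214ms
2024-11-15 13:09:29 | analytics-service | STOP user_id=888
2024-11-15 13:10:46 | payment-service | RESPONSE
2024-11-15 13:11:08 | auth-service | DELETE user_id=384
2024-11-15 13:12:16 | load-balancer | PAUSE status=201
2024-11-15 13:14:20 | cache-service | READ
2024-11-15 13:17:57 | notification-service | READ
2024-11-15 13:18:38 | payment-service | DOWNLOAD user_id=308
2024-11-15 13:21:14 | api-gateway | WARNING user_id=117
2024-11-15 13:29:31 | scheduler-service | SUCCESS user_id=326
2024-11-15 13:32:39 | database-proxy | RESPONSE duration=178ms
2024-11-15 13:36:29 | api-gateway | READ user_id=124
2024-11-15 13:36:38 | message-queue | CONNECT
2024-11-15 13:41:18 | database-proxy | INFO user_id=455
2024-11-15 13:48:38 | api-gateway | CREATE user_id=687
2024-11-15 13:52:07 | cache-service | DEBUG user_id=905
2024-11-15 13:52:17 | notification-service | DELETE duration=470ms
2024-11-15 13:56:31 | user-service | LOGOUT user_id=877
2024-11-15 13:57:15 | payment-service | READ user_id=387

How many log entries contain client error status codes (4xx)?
0

To find matching entries:

1. Pattern to match: client error status codes (4xx)
2. Scan each log entry for the pattern
3. Count matches: 0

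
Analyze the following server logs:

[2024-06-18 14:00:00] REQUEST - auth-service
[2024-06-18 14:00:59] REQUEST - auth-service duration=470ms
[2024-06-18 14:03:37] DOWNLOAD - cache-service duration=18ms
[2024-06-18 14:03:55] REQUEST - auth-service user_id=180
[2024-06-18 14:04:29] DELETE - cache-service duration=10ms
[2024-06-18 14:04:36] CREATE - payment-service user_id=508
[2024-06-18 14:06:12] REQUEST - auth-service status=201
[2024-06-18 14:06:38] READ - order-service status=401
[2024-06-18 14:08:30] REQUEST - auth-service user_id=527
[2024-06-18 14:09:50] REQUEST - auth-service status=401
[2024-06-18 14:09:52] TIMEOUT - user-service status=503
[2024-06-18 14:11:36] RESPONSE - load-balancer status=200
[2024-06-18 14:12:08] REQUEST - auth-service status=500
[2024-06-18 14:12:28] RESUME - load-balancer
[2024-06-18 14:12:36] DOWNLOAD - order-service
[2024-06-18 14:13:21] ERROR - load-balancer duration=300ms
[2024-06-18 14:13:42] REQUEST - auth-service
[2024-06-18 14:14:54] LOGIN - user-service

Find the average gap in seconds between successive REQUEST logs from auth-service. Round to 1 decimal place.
117.4

To calculate average interval:

1. Find all REQUEST events for auth-service in order
2. Calculate time gaps between consecutive events
3. Compute mean of gaps: 822 / 7 = 117.4 seconds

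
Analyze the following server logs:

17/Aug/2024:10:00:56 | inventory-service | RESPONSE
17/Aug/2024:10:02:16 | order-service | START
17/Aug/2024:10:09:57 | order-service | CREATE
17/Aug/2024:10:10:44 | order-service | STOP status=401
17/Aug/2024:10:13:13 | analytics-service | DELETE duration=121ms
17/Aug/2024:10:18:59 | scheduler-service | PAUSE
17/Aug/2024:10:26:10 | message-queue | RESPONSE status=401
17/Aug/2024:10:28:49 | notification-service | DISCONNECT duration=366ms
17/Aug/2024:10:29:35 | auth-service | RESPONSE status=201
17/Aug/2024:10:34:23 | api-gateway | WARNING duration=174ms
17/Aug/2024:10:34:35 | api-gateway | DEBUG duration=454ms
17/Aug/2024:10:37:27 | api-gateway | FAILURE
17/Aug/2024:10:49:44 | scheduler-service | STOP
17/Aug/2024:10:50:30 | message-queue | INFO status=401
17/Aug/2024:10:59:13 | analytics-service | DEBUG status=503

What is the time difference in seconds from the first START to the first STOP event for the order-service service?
508

To find the time between events:

1. Locate the first START event for order-service: 17/Aug/2024:10:02:16
2. Locate the first STOP event for order-service: 17/Aug/2024:10:10:44
3. Calculate the difference: 17/Aug/2024:10:10:44 - 17/Aug/2024:10:02:16 = 508 seconds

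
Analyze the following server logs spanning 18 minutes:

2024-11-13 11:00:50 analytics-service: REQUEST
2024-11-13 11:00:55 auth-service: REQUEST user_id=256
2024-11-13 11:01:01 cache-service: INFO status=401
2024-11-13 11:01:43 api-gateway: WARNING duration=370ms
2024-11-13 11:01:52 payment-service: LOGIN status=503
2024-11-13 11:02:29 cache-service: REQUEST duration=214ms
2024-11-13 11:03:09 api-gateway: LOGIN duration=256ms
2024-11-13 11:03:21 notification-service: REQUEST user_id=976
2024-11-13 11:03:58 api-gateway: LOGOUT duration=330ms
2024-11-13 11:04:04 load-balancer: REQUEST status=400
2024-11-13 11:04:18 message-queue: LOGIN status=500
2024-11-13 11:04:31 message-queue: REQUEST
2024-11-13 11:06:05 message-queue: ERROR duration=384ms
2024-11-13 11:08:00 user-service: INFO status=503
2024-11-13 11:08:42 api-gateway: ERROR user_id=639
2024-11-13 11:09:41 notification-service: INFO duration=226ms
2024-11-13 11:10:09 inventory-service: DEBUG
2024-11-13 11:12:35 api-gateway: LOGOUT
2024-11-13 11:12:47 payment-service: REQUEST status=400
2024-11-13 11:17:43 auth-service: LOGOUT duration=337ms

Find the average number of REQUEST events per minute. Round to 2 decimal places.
0.39

To calculate the rate:

1. Count total REQUEST events: 7
2. Total time period: 18 minutes
3. Rate = 7 / 18 = 0.39 events per minute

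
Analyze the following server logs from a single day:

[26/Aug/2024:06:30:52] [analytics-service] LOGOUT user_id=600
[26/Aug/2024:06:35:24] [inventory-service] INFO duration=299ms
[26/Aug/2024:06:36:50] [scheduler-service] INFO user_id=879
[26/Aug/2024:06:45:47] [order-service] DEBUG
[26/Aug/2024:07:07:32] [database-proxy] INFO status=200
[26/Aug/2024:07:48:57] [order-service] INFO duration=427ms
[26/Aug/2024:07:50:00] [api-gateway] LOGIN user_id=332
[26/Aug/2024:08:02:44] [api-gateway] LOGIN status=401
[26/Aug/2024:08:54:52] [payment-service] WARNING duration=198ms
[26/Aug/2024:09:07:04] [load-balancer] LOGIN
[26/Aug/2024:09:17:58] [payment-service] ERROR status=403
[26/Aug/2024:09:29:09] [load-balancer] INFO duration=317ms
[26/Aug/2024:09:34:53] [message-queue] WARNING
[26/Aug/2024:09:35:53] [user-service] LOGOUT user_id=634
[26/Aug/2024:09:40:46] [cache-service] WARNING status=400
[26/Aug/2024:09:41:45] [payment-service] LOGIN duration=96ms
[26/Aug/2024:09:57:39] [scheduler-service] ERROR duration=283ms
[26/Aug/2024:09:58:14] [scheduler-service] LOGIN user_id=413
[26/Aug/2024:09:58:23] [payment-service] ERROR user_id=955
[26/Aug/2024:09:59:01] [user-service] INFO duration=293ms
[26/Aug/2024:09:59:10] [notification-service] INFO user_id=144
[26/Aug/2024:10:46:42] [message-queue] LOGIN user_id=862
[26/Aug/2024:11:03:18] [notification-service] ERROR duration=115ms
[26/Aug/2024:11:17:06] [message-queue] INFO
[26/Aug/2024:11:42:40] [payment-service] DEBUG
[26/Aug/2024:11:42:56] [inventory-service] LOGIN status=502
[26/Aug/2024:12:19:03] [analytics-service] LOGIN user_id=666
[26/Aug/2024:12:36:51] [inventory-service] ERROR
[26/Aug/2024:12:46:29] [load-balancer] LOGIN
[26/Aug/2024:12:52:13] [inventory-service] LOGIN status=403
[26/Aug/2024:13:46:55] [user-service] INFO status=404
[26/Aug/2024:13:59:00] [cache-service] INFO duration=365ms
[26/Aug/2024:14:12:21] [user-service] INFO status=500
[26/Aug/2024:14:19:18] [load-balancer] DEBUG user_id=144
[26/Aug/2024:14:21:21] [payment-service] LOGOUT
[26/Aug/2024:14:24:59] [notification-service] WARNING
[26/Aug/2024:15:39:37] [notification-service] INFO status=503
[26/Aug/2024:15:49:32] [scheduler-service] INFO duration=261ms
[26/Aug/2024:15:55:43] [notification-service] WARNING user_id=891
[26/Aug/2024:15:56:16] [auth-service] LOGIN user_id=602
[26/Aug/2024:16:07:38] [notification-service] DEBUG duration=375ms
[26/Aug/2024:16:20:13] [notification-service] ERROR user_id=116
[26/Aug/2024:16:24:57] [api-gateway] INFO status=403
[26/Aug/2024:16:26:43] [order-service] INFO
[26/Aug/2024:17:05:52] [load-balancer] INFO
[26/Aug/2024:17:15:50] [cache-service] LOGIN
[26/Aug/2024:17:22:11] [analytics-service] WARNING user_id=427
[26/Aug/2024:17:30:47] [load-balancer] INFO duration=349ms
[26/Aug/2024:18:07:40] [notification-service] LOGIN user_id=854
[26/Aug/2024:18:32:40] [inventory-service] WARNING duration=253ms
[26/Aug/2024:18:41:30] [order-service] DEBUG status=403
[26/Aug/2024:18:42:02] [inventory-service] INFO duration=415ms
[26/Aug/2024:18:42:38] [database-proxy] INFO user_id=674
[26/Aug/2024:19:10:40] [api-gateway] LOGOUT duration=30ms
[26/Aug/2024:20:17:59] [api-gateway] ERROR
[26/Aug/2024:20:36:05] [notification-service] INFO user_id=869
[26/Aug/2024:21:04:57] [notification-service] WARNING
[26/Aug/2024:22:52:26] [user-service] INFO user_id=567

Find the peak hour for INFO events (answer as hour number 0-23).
9

To find the peak hour:

1. Group all INFO events by hour
2. Count events in each hour
3. Find hour with maximum count
4. Peak hour: 9 (with 3 events)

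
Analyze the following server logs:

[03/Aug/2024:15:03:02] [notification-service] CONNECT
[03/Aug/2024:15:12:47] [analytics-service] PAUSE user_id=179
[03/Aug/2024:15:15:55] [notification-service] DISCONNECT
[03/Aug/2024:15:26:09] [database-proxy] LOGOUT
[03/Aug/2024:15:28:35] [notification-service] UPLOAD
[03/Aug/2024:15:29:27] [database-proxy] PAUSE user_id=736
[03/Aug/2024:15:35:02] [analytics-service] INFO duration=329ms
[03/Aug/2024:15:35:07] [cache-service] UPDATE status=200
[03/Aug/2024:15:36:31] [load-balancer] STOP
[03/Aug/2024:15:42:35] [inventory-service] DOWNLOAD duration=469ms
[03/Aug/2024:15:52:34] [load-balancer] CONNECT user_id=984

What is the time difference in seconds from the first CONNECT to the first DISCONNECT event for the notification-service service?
773

To find the time between events:

1. Locate the first CONNECT event for notification-service: 03/Aug/2024:15:03:02
2. Locate the first DISCONNECT event for notification-service: 03/Aug/2024:15:15:55
3. Calculate the difference: 03/Aug/2024:15:15:55 - 03/Aug/2024:15:03:02 = 773 seconds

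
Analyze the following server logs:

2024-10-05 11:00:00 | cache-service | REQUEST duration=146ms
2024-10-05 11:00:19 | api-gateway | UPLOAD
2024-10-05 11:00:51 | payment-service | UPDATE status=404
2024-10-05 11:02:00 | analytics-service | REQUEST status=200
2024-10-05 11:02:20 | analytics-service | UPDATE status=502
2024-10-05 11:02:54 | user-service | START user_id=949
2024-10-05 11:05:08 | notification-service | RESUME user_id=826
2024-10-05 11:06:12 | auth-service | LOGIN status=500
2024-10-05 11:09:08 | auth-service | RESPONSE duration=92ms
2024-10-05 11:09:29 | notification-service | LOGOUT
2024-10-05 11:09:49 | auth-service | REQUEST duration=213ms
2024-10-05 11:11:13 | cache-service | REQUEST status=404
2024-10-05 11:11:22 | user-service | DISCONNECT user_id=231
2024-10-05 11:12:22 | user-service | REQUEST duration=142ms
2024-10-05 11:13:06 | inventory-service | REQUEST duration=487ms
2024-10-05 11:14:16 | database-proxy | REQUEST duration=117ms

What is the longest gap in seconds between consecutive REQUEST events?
469

To find the longest gap:

1. Extract all REQUEST events in chronological order
2. Calculate time differences between consecutive events
3. Find the maximum difference
4. Longest gap: 469 seconds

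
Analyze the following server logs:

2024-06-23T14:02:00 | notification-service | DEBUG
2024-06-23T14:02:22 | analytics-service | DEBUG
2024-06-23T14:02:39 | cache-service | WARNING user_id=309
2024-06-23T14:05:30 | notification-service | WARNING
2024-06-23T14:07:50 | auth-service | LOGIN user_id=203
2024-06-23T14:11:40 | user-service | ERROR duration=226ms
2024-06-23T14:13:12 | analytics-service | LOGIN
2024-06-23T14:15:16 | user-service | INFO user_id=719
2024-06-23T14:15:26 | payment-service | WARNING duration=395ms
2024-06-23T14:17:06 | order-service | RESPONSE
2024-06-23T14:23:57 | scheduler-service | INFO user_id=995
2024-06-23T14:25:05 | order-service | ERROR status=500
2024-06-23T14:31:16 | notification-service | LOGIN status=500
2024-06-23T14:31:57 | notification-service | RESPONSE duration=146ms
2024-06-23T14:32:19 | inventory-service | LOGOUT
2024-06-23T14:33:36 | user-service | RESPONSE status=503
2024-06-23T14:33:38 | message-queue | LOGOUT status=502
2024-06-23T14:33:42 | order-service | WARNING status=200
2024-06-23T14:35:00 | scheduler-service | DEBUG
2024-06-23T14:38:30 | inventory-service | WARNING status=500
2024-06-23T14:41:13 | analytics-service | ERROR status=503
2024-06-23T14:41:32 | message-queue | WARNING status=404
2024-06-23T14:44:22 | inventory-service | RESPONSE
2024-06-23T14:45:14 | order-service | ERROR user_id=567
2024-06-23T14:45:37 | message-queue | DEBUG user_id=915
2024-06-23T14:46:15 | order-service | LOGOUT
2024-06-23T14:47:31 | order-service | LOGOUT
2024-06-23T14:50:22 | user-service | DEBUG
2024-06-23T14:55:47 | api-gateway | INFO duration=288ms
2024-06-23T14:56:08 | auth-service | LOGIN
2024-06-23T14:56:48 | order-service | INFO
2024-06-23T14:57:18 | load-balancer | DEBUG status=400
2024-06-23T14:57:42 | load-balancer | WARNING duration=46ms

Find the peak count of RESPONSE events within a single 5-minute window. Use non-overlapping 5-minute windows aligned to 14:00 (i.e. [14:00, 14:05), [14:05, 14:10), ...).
2

To find the burst window:

1. Divide the log period into non-overlapping 5-minute windows starting at 14:00
2. Count RESPONSE events in each window
3. Find the window with maximum count
4. Maximum events in a window: 2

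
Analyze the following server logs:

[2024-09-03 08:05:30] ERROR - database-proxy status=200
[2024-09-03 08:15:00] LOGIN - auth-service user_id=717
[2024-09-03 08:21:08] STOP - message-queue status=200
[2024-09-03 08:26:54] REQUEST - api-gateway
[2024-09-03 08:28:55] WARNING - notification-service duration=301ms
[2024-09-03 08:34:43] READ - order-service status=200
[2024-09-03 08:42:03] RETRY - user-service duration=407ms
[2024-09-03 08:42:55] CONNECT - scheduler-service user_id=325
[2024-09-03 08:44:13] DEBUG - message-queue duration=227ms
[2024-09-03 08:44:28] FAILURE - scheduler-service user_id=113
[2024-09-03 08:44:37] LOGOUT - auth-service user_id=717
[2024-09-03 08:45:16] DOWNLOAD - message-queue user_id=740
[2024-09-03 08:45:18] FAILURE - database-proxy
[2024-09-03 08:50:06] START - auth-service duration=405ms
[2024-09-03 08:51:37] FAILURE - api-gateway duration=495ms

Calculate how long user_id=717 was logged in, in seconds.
1777

To calculate session duration:

1. Find LOGIN event for user_id=717: 2024-09-03 08:15:00
2. Find LOGOUT event for user_id=717: 2024-09-03 08:44:37
3. Session duration: 2024-09-03 08:44:37 - 2024-09-03 08:15:00 = 1777 seconds (29 minutes)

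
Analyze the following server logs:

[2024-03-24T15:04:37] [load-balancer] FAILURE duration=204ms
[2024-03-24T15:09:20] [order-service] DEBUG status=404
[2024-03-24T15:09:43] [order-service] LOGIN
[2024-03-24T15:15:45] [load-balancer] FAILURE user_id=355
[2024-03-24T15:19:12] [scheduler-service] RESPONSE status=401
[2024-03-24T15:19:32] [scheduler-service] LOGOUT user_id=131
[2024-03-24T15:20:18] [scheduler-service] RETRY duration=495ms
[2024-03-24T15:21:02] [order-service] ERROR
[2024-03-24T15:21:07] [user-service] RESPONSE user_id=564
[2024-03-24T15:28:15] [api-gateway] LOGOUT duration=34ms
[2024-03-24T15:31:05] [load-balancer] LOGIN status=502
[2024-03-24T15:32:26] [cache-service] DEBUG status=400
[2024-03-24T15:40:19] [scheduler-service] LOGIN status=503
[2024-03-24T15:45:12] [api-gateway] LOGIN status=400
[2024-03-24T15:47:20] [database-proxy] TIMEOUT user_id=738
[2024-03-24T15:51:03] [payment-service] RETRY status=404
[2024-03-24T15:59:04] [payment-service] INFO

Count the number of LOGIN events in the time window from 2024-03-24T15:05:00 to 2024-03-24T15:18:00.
1

To count events in the time window:

1. Window boundaries: 2024-03-24T15:05:00 to 2024-03-24T15:18:00
2. Filter for LOGIN events within this window
3. Count matching events: 1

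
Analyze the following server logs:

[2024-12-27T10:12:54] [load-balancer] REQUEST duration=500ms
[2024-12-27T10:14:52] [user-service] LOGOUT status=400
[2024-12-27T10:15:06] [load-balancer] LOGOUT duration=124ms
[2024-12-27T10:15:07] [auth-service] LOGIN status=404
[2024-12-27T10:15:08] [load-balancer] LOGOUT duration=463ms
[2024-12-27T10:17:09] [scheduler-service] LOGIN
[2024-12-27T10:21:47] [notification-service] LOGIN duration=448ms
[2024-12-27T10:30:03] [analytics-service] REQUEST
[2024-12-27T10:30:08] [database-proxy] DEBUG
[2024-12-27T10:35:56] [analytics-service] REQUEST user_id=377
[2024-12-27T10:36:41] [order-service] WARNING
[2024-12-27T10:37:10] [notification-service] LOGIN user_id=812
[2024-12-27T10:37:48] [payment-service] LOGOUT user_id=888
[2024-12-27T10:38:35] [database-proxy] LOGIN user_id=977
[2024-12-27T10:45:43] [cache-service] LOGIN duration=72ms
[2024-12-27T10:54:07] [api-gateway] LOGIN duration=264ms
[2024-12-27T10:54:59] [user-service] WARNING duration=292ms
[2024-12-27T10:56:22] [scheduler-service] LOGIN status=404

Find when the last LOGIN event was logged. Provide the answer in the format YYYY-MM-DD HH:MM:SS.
2024-12-27 10:56:22

To find the last event:

1. Filter for all LOGIN events
2. Sort by timestamp
3. Select the last one
4. Timestamp: 2024-12-27 10:56:22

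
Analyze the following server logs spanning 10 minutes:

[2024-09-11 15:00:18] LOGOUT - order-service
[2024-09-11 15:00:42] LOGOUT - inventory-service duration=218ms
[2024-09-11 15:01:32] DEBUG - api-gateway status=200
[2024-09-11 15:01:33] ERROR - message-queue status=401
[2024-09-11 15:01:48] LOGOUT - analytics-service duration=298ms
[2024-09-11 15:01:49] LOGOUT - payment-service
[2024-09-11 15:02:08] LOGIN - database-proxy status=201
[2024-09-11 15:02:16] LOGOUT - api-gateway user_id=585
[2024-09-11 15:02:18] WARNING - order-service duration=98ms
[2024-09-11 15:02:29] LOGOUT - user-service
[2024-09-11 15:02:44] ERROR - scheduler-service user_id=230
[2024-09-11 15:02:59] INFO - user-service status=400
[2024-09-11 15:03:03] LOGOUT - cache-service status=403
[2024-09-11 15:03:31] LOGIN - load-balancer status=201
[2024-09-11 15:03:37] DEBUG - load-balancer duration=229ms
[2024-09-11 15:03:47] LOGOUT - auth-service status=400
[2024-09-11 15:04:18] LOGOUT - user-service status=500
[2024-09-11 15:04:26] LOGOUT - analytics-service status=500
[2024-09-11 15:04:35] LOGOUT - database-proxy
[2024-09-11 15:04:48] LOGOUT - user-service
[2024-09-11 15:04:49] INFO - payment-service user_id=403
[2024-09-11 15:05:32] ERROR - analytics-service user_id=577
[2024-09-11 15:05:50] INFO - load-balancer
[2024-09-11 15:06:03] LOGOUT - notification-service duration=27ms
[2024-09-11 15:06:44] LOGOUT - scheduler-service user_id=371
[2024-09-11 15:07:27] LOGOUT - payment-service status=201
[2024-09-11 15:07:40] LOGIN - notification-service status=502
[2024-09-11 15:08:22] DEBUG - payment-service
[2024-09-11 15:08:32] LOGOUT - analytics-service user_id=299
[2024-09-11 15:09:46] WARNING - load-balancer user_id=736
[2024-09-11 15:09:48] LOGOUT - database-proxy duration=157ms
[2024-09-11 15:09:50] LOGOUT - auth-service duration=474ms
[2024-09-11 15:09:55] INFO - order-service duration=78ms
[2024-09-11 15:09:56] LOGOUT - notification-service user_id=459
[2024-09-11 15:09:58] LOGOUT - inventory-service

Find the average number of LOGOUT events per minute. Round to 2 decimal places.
2.0

To calculate the rate:

1. Count total LOGOUT events: 20
2. Total time period: 10 minutes
3. Rate = 20 / 10 = 2.0 events per minute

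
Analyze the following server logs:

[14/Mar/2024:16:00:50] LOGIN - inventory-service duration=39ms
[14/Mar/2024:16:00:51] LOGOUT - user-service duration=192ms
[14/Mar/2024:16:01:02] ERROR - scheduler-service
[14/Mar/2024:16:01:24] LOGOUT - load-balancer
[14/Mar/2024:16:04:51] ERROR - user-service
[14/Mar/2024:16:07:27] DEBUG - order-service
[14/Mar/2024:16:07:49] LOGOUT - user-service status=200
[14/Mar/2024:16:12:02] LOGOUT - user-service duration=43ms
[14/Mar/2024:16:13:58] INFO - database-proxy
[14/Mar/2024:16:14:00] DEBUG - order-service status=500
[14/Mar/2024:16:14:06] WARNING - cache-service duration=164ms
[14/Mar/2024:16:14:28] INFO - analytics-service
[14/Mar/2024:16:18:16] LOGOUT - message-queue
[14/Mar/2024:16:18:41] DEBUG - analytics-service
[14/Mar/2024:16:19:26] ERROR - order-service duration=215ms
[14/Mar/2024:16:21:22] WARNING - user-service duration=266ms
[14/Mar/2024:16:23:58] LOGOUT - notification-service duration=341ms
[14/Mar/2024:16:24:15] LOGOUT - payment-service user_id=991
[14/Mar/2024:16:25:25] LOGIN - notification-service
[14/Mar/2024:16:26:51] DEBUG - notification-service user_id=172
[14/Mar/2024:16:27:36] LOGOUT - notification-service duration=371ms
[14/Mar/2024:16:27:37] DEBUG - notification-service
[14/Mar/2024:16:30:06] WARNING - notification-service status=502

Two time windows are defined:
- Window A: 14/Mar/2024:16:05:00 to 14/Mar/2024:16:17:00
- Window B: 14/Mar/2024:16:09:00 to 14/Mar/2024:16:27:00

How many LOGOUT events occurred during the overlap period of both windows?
1

To find overlap events:

1. Window A: 14/Mar/2024:16:05:00 to 14/Mar/2024:16:17:00
2. Window B: 14/Mar/2024:16:09:00 to 14/Mar/2024:16:27:00
3. Overlap period: 14/Mar/2024:16:09:00 to 14/Mar/2024:16:17:00
4. Count LOGOUT events in overlap: 1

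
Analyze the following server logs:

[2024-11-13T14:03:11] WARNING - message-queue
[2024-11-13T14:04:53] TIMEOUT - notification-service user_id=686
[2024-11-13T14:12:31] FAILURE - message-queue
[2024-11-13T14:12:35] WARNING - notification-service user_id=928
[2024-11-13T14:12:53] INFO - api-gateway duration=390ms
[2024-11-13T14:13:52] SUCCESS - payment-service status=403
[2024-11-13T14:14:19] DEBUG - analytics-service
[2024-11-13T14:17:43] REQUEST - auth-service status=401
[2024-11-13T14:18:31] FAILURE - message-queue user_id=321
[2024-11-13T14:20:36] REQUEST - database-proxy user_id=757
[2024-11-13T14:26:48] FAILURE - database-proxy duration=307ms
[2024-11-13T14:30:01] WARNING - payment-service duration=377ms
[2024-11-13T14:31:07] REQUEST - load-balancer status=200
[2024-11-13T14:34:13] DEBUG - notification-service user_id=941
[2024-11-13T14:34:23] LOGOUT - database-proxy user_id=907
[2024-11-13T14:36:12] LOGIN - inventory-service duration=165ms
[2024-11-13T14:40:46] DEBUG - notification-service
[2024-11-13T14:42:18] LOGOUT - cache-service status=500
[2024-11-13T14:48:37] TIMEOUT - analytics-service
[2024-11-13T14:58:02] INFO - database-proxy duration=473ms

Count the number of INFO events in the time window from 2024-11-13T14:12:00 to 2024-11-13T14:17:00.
1

To count events in the time window:

1. Window boundaries: 2024-11-13T14:12:00 to 2024-11-13T14:17:00
2. Filter for INFO events within this window
3. Count matching events: 1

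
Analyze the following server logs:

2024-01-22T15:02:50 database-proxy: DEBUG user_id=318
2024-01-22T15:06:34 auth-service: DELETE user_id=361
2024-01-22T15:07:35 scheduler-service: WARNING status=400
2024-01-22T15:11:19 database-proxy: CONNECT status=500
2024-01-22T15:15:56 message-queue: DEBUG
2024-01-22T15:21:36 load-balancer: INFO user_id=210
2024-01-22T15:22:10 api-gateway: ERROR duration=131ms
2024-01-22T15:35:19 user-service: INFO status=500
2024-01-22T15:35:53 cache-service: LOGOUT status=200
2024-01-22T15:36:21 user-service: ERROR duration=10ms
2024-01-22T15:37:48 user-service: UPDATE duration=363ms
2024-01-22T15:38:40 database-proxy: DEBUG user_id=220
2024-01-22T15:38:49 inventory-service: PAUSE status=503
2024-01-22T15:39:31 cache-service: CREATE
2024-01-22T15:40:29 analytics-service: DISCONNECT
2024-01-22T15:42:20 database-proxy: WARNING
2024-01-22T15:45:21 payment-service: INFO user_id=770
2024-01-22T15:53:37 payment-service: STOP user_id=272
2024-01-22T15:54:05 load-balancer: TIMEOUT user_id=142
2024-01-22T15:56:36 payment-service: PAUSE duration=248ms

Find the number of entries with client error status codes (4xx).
1

To find matching entries:

1. Pattern to match: client error status codes (4xx)
2. Scan each log entry for the pattern
3. Count matches: 1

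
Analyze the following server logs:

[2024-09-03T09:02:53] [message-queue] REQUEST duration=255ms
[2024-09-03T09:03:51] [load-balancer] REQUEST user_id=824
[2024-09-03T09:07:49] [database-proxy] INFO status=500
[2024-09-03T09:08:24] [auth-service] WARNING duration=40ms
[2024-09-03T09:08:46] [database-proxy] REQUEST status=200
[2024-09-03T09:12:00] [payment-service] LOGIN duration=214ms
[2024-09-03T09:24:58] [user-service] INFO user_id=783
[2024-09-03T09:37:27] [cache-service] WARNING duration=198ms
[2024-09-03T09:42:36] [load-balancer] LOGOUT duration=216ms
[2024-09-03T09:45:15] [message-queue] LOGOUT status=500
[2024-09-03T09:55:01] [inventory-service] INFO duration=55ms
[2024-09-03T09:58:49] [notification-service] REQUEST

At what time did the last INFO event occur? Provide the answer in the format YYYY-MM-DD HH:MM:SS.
2024-09-03 09:55:01

To find the last event:

1. Filter for all INFO events
2. Sort by timestamp
3. Select the last one
4. Timestamp: 2024-09-03 09:55:01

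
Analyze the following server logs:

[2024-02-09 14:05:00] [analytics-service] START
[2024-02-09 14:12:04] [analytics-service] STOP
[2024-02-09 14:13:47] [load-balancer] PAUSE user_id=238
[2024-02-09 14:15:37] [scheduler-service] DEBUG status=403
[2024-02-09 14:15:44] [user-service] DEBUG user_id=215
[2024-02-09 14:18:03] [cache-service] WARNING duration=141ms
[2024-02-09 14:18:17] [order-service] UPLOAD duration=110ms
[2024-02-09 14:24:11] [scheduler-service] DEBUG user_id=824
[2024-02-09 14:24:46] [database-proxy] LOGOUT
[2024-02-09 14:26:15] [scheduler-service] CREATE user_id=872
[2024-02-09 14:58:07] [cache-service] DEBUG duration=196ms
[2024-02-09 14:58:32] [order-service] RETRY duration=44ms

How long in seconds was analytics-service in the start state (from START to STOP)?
424

To calculate state duration:

1. Find START event for analytics-service: 2024-02-09 14:05:00
2. Find STOP event for analytics-service: 2024-02-09 14:12:04
3. Calculate duration: 2024-02-09 14:12:04 - 2024-02-09 14:05:00 = 424 seconds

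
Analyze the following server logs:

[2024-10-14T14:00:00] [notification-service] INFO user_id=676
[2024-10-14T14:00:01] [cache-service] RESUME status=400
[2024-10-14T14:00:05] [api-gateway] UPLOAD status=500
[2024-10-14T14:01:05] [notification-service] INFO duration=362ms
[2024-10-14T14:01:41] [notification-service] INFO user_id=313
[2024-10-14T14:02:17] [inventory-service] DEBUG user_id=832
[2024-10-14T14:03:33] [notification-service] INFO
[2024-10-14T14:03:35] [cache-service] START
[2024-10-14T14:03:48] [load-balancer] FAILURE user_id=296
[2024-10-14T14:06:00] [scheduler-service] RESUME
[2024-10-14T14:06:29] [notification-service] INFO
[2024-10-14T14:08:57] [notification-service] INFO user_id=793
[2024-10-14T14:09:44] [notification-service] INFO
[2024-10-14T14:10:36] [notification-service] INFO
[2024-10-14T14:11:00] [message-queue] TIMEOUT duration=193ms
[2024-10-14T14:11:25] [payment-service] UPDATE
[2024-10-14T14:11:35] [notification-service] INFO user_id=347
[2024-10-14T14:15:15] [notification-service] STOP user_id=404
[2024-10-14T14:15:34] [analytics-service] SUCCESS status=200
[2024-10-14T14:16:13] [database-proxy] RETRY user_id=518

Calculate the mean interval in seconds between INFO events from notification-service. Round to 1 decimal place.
86.9

To calculate average interval:

1. Find all INFO events for notification-service in order
2. Calculate time gaps between consecutive events
3. Compute mean of gaps: 695 / 8 = 86.9 seconds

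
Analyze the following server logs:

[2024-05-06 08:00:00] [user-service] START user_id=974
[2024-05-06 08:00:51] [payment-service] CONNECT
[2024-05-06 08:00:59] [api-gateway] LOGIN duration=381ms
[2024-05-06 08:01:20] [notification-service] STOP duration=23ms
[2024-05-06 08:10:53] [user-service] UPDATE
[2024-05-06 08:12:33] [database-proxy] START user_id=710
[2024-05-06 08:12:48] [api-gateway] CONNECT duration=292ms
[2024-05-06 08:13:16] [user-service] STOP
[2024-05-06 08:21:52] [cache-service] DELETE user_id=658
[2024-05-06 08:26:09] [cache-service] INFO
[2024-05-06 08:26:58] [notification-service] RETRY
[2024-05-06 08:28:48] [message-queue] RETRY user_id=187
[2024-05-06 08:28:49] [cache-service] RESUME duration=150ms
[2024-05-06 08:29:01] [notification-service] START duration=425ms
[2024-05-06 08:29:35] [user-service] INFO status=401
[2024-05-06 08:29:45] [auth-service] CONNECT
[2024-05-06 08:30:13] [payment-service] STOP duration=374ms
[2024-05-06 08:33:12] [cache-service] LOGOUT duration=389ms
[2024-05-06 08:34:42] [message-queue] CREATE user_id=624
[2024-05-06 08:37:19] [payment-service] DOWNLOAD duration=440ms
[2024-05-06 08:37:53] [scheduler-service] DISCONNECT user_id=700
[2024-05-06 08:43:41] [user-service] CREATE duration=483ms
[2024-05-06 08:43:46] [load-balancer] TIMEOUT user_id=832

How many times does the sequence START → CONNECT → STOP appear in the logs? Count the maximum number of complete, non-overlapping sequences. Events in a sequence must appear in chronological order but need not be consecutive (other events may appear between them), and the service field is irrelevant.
3

To count sequences:

1. Look for pattern: START → CONNECT → STOP
2. Greedily scan the log in chronological order, matching each sequence element in turn (ignoring service)
3. Each time the full pattern completes, increment the count and restart matching from the next event
4. Complete non-overlapping sequences found: 3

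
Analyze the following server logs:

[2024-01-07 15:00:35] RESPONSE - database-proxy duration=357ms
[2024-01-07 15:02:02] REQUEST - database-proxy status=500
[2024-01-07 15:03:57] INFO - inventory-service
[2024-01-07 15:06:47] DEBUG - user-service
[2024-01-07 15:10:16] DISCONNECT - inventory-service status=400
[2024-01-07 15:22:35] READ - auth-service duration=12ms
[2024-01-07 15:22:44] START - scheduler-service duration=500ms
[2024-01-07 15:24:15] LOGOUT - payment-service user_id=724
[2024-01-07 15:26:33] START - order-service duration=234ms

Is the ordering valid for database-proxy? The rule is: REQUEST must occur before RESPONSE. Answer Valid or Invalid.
Invalid

To validate ordering:

1. Required order: REQUEST → RESPONSE
2. Rule: REQUEST must occur before RESPONSE
3. Check actual order of events for database-proxy
4. Result: Invalid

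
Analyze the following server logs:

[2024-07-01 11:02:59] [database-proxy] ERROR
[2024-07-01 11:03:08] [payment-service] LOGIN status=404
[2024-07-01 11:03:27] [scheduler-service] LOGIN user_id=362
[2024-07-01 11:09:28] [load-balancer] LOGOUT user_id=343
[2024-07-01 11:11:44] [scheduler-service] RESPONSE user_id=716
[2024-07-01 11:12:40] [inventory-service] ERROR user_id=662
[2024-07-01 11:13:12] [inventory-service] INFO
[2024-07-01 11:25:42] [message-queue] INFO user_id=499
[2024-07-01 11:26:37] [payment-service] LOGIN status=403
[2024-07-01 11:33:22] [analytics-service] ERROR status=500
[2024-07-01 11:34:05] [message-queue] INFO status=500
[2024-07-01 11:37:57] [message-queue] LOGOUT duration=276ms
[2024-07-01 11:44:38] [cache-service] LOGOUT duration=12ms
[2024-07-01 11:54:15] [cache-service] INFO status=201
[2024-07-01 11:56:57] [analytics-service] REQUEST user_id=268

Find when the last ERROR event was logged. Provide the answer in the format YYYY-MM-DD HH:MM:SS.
2024-07-01 11:33:22

To find the last event:

1. Filter for all ERROR events
2. Sort by timestamp
3. Select the last one
4. Timestamp: 2024-07-01 11:33:22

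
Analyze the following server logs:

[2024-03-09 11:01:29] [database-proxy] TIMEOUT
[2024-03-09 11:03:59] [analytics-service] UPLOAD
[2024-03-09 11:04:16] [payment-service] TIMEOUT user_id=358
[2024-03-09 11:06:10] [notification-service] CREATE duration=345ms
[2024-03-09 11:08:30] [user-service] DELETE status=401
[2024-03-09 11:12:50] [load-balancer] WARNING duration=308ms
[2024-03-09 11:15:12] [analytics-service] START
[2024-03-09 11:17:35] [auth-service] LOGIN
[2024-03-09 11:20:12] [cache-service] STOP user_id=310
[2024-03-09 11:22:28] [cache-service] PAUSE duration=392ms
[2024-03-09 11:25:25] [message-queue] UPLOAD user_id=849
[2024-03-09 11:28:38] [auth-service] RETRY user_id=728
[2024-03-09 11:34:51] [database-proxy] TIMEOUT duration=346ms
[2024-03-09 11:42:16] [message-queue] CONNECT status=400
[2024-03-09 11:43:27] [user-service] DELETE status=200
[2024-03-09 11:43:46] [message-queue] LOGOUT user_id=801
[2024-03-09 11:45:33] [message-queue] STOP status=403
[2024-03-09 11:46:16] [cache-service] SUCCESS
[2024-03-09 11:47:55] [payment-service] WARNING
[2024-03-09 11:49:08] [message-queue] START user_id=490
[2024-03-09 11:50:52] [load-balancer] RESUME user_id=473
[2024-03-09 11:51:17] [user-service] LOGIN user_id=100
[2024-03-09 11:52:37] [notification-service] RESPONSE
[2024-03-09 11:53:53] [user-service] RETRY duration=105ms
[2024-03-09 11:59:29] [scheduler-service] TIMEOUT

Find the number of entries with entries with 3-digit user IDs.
8

To find matching entries:

1. Pattern to match: entries with 3-digit user IDs
2. Scan each log entry for the pattern
3. Count matches: 8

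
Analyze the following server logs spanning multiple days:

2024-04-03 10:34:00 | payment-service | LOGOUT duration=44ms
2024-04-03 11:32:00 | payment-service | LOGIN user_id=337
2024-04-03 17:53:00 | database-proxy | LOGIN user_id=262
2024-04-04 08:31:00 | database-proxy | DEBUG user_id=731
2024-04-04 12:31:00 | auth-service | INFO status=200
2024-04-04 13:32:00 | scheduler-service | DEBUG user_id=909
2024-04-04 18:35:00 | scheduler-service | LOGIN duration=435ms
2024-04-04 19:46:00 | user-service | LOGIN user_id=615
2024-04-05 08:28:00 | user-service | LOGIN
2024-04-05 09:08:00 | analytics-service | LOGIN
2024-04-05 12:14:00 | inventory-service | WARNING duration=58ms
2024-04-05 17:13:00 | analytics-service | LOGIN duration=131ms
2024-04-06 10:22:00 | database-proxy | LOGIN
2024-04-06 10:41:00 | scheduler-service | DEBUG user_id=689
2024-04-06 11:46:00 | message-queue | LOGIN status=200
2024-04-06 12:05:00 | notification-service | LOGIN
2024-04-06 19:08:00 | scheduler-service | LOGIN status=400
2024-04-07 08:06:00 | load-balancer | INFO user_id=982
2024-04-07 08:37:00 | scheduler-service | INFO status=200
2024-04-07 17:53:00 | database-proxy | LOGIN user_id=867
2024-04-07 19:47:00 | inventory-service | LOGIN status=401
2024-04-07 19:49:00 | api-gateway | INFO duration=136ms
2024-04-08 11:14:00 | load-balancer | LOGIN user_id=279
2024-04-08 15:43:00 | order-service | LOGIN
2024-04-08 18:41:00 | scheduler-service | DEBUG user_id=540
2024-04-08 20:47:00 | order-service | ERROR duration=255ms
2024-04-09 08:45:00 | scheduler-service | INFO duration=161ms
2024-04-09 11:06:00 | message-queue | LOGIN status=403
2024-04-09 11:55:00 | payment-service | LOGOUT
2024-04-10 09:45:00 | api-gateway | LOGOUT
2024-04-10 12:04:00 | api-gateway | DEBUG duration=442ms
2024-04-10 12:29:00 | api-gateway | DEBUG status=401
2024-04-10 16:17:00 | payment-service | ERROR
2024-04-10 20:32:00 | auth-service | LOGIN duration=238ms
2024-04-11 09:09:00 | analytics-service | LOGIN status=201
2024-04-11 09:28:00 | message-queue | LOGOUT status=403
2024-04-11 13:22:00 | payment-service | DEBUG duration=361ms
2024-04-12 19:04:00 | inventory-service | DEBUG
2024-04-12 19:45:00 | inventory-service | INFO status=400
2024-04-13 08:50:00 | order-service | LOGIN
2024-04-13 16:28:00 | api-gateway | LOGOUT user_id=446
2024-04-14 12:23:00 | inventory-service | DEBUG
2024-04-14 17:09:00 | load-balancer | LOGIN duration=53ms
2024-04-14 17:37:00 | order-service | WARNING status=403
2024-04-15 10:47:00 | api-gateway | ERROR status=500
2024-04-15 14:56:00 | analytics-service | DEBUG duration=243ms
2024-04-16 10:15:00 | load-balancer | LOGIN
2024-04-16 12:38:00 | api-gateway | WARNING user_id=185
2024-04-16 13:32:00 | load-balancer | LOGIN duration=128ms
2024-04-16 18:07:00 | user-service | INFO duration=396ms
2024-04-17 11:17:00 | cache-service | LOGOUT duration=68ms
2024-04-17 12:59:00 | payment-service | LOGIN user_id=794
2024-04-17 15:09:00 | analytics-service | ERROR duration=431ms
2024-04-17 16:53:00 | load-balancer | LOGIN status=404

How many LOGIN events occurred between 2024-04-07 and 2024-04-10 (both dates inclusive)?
6

To filter by date range:

1. Date range: 2024-04-07 through 2024-04-10, both dates inclusive
2. Filter for LOGIN events whose date falls in this range
3. Count matching events: 6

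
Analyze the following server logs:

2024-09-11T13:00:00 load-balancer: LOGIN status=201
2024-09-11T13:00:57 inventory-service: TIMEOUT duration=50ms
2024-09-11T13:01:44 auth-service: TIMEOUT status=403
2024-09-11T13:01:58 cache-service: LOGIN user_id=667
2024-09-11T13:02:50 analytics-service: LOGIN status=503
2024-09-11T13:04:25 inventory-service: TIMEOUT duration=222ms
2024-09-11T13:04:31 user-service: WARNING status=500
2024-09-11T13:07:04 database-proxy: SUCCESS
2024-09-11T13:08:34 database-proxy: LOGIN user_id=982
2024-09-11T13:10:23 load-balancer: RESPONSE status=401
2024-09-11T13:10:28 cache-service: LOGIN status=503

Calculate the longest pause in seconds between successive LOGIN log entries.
344

To find the longest gap:

1. Extract all LOGIN events in chronological order
2. Calculate time differences between consecutive events
3. Find the maximum difference
4. Longest gap: 344 seconds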